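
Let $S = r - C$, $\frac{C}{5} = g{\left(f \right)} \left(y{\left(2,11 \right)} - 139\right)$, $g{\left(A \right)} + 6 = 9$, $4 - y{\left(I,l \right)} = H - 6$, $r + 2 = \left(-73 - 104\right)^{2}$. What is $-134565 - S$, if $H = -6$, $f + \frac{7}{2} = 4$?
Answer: $-167737$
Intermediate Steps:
$f = \frac{1}{2}$ ($f = - \frac{7}{2} + 4 = \frac{1}{2} \approx 0.5$)
$r = 31327$ ($r = -2 + \left(-73 - 104\right)^{2} = -2 + \left(-177\right)^{2} = -2 + 31329 = 31327$)
$y{\left(I,l \right)} = 16$ ($y{\left(I,l \right)} = 4 - \left(-6 - 6\right) = 4 - -12 = 4 + 12 = 16$)
$g{\left(A \right)} = 3$ ($g{\left(A \right)} = -6 + 9 = 3$)
$C = -1845$ ($C = 5 \cdot 3 \left(16 - 139\right) = 5 \cdot 3 \left(-123\right) = 5 \left(-369\right) = -1845$)
$S = 33172$ ($S = 31327 - -1845 = 31327 + 1845 = 33172$)
$-134565 - S = -134565 - 33172 = -167737$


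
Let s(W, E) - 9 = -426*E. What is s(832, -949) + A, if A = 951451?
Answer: 1355734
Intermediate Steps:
s(W, E) = 9 - 426*E
s(832, -949) + A = (9 - 426*(-949)) + 951451 = (9 + 404274) + 951451 = 404283 + 951451 = 1355734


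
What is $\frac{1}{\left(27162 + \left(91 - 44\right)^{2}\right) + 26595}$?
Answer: $\frac{1}{55966} \approx 1.7868 \cdot 10^{-5}$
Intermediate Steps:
$\frac{1}{\left(27162 + \left(91 - 44\right)^{2}\right) + 26595} = \frac{1}{\left(27162 + 47^{2}\right) + 26595} = \frac{1}{\left(27162 + 2209\right) + 26595} = \frac{1}{29371 + 26595} = \frac{1}{55966}$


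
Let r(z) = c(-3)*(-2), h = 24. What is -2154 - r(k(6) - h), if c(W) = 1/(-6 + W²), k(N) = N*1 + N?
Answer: -6460/3 ≈ -2153.3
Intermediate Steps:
k(N) = 2*N (k(N) = N + N = 2*N)
r(z) = -⅔ (r(z) = -2/(-6 + (-3)²) = -2/(-6 + 9) = -2/3 = (⅓)*(-2) = -⅔)
-2154 - r(k(6) - h) = -2154 - 1*(-⅔) = -2154 + ⅔ = -6460/3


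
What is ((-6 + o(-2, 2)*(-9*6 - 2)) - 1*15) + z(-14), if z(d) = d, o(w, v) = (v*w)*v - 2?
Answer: 525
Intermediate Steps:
o(w, v) = -2 + w*v**2 (o(w, v) = w*v**2 - 2 = -2 + w*v**2)
((-6 + o(-2, 2)*(-9*6 - 2)) - 1*15) + z(-14) = ((-6 + (-2 - 2*2**2)*(-9*6 - 2)) - 1*15) - 14 = ((-6 + (-2 - 2*4)*(-3*18 - 2)) - 15) - 14 = ((-6 + (-2 - 8)*(-54 - 2)) - 15) - 14 = ((-6 - 10*(-56)) - 15) - 14 = ((-6 + 560) - 15) - 14 = (554 - 15) - 14 = 539 - 14 = 525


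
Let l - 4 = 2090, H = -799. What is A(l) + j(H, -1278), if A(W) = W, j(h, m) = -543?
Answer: 1551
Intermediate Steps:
l = 2094 (l = 4 + 2090 = 2094)
A(l) + j(H, -1278) = 2094 - 543 = 1551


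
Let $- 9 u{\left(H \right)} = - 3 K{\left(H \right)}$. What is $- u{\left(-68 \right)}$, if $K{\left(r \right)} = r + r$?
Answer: $\frac{136}{3} \approx 45.333$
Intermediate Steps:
$K{\left(r \right)} = 2 r$
$u{\left(H \right)} = \frac{2 H}{3}$ ($u{\left(H \right)} = - \frac{\left(-3\right) 2 H}{9} = - \frac{\left(-6\right) H}{9} = \frac{2 H}{3}$)
$- u{\left(-68 \right)} = - \frac{2 \left(-68\right)}{3} = \left(-1\right) \left(- \frac{136}{3}\right) = \frac{136}{3}$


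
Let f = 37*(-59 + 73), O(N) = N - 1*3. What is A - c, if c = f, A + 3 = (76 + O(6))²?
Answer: 5720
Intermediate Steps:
O(N) = -3 + N (O(N) = N - 3 = -3 + N)
f = 518 (f = 37*14 = 518)
A = 6238 (A = -3 + (76 + (-3 + 6))² = -3 + (76 + 3)² = -3 + 79² = -3 + 6241 = 6238)
c = 518
A - c = 6238 - 1*518 = 6238 - 518 = 5720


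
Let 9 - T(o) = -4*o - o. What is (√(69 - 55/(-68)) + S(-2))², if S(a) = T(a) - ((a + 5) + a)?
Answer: (68 - √80699)²/1156 ≈ 40.388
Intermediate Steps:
T(o) = 9 + 5*o (T(o) = 9 - (-4*o - o) = 9 - (-5)*o = 9 + 5*o)
S(a) = 4 + 3*a (S(a) = (9 + 5*a) - ((a + 5) + a) = (9 + 5*a) - ((5 + a) + a) = (9 + 5*a) - (5 + 2*a) = (9 + 5*a) + (-5 - 2*a) = 4 + 3*a)
(√(69 - 55/(-68)) + S(-2))² = (√(69 - 55/(-68)) + (4 + 3*(-2)))² = (√(69 - 55*(-1/68)) + (4 - 6))² = (√(69 + 55/68) - 2)² = (√(4747/68) - 2)² = (√80699/34 - 2)² = (-2 + √80699/34)²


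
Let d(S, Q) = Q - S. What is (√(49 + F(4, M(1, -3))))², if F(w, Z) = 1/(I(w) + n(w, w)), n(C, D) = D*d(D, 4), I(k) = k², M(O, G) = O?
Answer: 785/16 ≈ 49.063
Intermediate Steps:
n(C, D) = D*(4 - D)
F(w, Z) = 1/(w² + w*(4 - w))
(√(49 + F(4, M(1, -3))))² = (√(49 + (¼)/4))² = (√(49 + (¼)*(¼)))² = (√(49 + 1/16))² = (√(785/16))² = (√785/4)² = 785/16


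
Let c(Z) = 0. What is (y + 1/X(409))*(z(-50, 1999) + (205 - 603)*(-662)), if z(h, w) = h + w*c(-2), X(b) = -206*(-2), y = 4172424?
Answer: 226419742844257/206 ≈ 1.0991e+12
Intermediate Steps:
X(b) = 412
z(h, w) = h (z(h, w) = h + w*0 = h + 0 = h)
(y + 1/X(409))*(z(-50, 1999) + (205 - 603)*(-662)) = (4172424 + 1/412)*(-50 + (205 - 603)*(-662)) = (4172424 + 1/412)*(-50 - 398*(-662)) = 1719038689*(-50 + 263476)/412 = (1719038689/412)*263426 = 226419742844257/206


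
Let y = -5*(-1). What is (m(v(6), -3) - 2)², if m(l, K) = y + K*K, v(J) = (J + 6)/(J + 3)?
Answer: 144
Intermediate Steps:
v(J) = (6 + J)/(3 + J)
y = 5
m(l, K) = 5 + K² (m(l, K) = 5 + K*K = 5 + K²)
(m(v(6), -3) - 2)² = ((5 + (-3)²) - 2)² = ((5 + 9) - 2)² = (14 - 2)² = 12² = 144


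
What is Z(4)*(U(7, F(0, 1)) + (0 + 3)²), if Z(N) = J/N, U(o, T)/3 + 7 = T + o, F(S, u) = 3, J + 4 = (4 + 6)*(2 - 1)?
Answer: 27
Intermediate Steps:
J = 6 (J = -4 + (4 + 6)*(2 - 1) = -4 + 10*1 = -4 + 10 = 6)
U(o, T) = -21 + 3*T + 3*o (U(o, T) = -21 + 3*(T + o) = -21 + (3*T + 3*o) = -21 + 3*T + 3*o)
Z(N) = 6/N
Z(4)*(U(7, F(0, 1)) + (0 + 3)²) = (6/4)*((-21 + 3*3 + 3*7) + (0 + 3)²) = (6*(¼))*((-21 + 9 + 21) + 3²) = 3*(9 + 9)/2 = (3/2)*18 = 27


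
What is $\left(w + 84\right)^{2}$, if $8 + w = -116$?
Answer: $1600$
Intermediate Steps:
$w = -124$ ($w = -8 - 116 = -124$)
$\left(w + 84\right)^{2} = \left(-124 + 84\right)^{2} = \left(-40\right)^{2} = 1600$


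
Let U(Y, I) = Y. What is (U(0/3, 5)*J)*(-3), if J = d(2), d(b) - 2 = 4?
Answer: 0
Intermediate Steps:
d(b) = 6 (d(b) = 2 + 4 = 6)
J = 6
(U(0/3, 5)*J)*(-3) = ((0/3)*6)*(-3) = ((0*(⅓))*6)*(-3) = (0*6)*(-3) = 0*(-3) = 0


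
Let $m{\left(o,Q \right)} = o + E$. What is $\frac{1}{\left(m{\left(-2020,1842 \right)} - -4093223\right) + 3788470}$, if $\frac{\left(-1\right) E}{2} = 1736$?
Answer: $\frac{1}{7876201} \approx 1.2696 \cdot 10^{-7}$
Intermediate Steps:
$E = -3472$ ($E = \left(-2\right) 1736 = -3472$)
$m{\left(o,Q \right)} = -3472 + o$ ($m{\left(o,Q \right)} = o - 3472 = -3472 + o$)
$\frac{1}{\left(m{\left(-2020,1842 \right)} - -4093223\right) + 3788470} = \frac{1}{\left(\left(-3472 - 2020\right) - -4093223\right) + 3788470} = \frac{1}{\left(-5492 + 4093223\right) + 3788470} = \frac{1}{4087731 + 3788470} = \frac{1}{7876201}$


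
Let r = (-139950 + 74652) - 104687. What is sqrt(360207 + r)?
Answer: sqrt(190222) ≈ 436.14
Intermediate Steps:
r = -169985 (r = -65298 - 104687 = -169985)
sqrt(360207 + r) = sqrt(360207 - 169985) = sqrt(190222)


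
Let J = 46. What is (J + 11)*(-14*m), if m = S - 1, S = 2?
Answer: -798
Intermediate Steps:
m = 1 (m = 2 - 1 = 1)
(J + 11)*(-14*m) = (46 + 11)*(-14*1) = 57*(-14) = -798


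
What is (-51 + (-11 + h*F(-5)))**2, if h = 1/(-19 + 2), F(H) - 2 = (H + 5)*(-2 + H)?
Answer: 1115136/289 ≈ 3858.6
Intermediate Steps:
F(H) = 2 + (-2 + H)*(5 + H) (F(H) = 2 + (H + 5)*(-2 + H) = 2 + (5 + H)*(-2 + H) = 2 + (-2 + H)*(5 + H))
h = -1/17 (h = 1/(-17) = -1/17 ≈ -0.058824)
(-51 + (-11 + h*F(-5)))**2 = (-51 + (-11 - (-8 + (-5)**2 + 3*(-5))/17))**2 = (-51 + (-11 - (-8 + 25 - 15)/17))**2 = (-51 + (-11 - 1/17*2))**2 = (-51 + (-11 - 2/17))**2 = (-51 - 189/17)**2 = (-1056/17)**2 = 1115136/289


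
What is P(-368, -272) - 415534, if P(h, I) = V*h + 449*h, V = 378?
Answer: -719870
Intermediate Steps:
P(h, I) = 827*h (P(h, I) = 378*h + 449*h = 827*h)
P(-368, -272) - 415534 = 827*(-368) - 415534 = -304336 - 415534 = -719870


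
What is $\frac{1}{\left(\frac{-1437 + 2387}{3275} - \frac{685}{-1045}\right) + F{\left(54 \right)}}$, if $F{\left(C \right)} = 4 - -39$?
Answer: $\frac{27379}{1203186} \approx 0.022755$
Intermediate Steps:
$F{\left(C \right)} = 43$ ($F{\left(C \right)} = 4 + 39 = 43$)
$\frac{1}{\left(\frac{-1437 + 2387}{3275} - \frac{685}{-1045}\right) + F{\left(54 \right)}} = \frac{1}{\left(\frac{-1437 + 2387}{3275} - \frac{685}{-1045}\right) + 43} = \frac{1}{\left(950 \cdot \frac{1}{3275} - - \frac{137}{209}\right) + 43} = \frac{1}{\left(\frac{38}{131} + \frac{137}{209}\right) + 43} = \frac{1}{\frac{25889}{27379} + 43} = \frac{1}{\frac{1203186}{27379}} = \frac{27379}{1203186}$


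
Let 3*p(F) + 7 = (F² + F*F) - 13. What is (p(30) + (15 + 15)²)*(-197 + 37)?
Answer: -716800/3 ≈ -2.3893e+5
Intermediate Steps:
p(F) = -20/3 + 2*F²/3 (p(F) = -7/3 + ((F² + F*F) - 13)/3 = -7/3 + ((F² + F²) - 13)/3 = -7/3 + (2*F² - 13)/3 = -7/3 + (-13 + 2*F²)/3 = -7/3 + (-13/3 + 2*F²/3) = -20/3 + 2*F²/3)
(p(30) + (15 + 15)²)*(-197 + 37) = ((-20/3 + (⅔)*30²) + (15 + 15)²)*(-197 + 37) = ((-20/3 + (⅔)*900) + 30²)*(-160) = ((-20/3 + 600) + 900)*(-160) = (1780/3 + 900)*(-160) = (4480/3)*(-160) = -716800/3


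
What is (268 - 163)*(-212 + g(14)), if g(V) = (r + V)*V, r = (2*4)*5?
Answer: 57120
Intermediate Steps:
r = 40 (r = 8*5 = 40)
g(V) = V*(40 + V) (g(V) = (40 + V)*V = V*(40 + V))
(268 - 163)*(-212 + g(14)) = (268 - 163)*(-212 + 14*(40 + 14)) = 105*(-212 + 14*54) = 105*(-212 + 756) = 105*544 = 57120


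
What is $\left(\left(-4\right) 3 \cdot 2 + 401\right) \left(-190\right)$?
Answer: $-71630$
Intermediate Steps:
$\left(\left(-4\right) 3 \cdot 2 + 401\right) \left(-190\right) = \left(\left(-12\right) 2 + 401\right) \left(-190\right) = \left(-24 + 401\right) \left(-190\right) = 377 \left(-190\right) = -71630$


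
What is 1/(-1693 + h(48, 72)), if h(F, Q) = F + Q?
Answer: -1/1573 ≈ -0.00063573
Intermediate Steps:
1/(-1693 + h(48, 72)) = 1/(-1693 + (48 + 72)) = 1/(-1693 + 120) = 1/(-1573) = -1/1573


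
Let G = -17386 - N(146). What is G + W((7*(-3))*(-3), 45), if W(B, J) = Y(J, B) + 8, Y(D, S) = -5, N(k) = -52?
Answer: -17331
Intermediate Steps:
W(B, J) = 3 (W(B, J) = -5 + 8 = 3)
G = -17334 (G = -17386 - 1*(-52) = -17386 + 52 = -17334)
G + W((7*(-3))*(-3), 45) = -17334 + 3 = -17331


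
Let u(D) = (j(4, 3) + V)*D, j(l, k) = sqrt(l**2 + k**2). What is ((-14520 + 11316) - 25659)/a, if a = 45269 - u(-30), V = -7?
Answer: -28863/45209 ≈ -0.63843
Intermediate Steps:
j(l, k) = sqrt(k**2 + l**2)
u(D) = -2*D (u(D) = (sqrt(3**2 + 4**2) - 7)*D = (sqrt(9 + 16) - 7)*D = (sqrt(25) - 7)*D = (5 - 7)*D = -2*D)
a = 45209 (a = 45269 - (-2)*(-30) = 45269 - 1*60 = 45269 - 60 = 45209)
((-14520 + 11316) - 25659)/a = ((-14520 + 11316) - 25659)/45209 = (-3204 - 25659)*(1/45209) = -28863*1/45209 = -28863/45209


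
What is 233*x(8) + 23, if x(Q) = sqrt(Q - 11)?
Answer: 23 + 233*I*sqrt(3) ≈ 23.0 + 403.57*I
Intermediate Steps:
x(Q) = sqrt(-11 + Q)
233*x(8) + 23 = 233*sqrt(-11 + 8) + 23 = 233*sqrt(-3) + 23 = 233*(I*sqrt(3)) + 23 = 233*I*sqrt(3) + 23 = 23 + 233*I*sqrt(3)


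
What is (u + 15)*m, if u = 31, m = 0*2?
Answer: 0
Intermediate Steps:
m = 0
(u + 15)*m = (31 + 15)*0 = 46*0 = 0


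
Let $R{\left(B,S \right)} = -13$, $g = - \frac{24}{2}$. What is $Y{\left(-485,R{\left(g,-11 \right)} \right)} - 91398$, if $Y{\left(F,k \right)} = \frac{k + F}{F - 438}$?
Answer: $- \frac{84359856}{923} \approx -91398.0$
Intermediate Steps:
$g = -12$ ($g = \left(-24\right) \frac{1}{2} = -12$)
$Y{\left(F,k \right)} = \frac{F + k}{-438 + F}$
$Y{\left(-485,R{\left(g,-11 \right)} \right)} - 91398 = \frac{-485 - 13}{-438 - 485} - 91398 = \frac{1}{-923} \left(-498\right) - 91398 = \left(- \frac{1}{923}\right) \left(-498\right) - 91398 = \frac{498}{923} - 91398 = - \frac{84359856}{923}$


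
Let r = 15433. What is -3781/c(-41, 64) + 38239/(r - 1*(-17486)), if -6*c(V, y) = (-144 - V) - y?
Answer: -740414521/5497473 ≈ -134.68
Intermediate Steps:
c(V, y) = 24 + V/6 + y/6 (c(V, y) = -((-144 - V) - y)/6 = -(-144 - V - y)/6 = 24 + V/6 + y/6)
-3781/c(-41, 64) + 38239/(r - 1*(-17486)) = -3781/(24 + (1/6)*(-41) + (1/6)*64) + 38239/(15433 - 1*(-17486)) = -3781/(24 - 41/6 + 32/3) + 38239/(15433 + 17486) = -3781/167/6 + 38239/32919 = -3781*6/167 + 38239*(1/32919) = -22686/167 + 38239/32919 = -740414521/5497473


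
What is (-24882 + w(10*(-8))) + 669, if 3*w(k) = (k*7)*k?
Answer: -27839/3 ≈ -9279.7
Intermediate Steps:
w(k) = 7*k**2/3 (w(k) = ((k*7)*k)/3 = ((7*k)*k)/3 = (7*k**2)/3 = 7*k**2/3)
(-24882 + w(10*(-8))) + 669 = (-24882 + 7*(10*(-8))**2/3) + 669 = (-24882 + (7/3)*(-80)**2) + 669 = (-24882 + (7/3)*6400) + 669 = (-24882 + 44800/3) + 669 = -29846/3 + 669 = -27839/3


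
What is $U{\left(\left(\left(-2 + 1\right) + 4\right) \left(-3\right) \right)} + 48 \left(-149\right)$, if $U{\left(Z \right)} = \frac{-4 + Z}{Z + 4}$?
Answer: $- \frac{35747}{5} \approx -7149.4$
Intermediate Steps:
$U{\left(Z \right)} = \frac{-4 + Z}{4 + Z}$
$U{\left(\left(\left(-2 + 1\right) + 4\right) \left(-3\right) \right)} + 48 \left(-149\right) = \frac{-4 + \left(\left(-2 + 1\right) + 4\right) \left(-3\right)}{4 + \left(\left(-2 + 1\right) + 4\right) \left(-3\right)} + 48 \left(-149\right) = \frac{-4 + \left(-1 + 4\right) \left(-3\right)}{4 + \left(-1 + 4\right) \left(-3\right)} - 7152 = \frac{-4 + 3 \left(-3\right)}{4 + 3 \left(-3\right)} - 7152 = \frac{-4 - 9}{4 - 9} - 7152 = \frac{1}{-5} \left(-13\right) - 7152 = \left(- \frac{1}{5}\right) \left(-13\right) - 7152 = \frac{13}{5} - 7152 = - \frac{35747}{5}$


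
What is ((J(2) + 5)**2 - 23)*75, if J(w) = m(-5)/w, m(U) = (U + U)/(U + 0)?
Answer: 975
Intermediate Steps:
m(U) = 2 (m(U) = (2*U)/U = 2)
J(w) = 2/w
((J(2) + 5)**2 - 23)*75 = ((2/2 + 5)**2 - 23)*75 = ((2*(1/2) + 5)**2 - 23)*75 = ((1 + 5)**2 - 23)*75 = (6**2 - 23)*75 = (36 - 23)*75 = 13*75 = 975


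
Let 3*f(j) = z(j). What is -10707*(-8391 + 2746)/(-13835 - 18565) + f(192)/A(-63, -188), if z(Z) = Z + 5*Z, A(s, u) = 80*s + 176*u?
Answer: -9602114423/5147280 ≈ -1865.5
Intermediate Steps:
z(Z) = 6*Z
f(j) = 2*j (f(j) = (6*j)/3 = 2*j)
-10707*(-8391 + 2746)/(-13835 - 18565) + f(192)/A(-63, -188) = -10707*(-8391 + 2746)/(-13835 - 18565) + (2*192)/(80*(-63) + 176*(-188)) = -10707/((-32400/(-5645))) + 384/(-5040 - 33088) = -10707/((-32400*(-1/5645))) + 384/(-38128) = -10707/6480/1129 + 384*(-1/38128) = -10707*1129/6480 - 24/2383 = -4029401/2160 - 24/2383 = -9602114423/5147280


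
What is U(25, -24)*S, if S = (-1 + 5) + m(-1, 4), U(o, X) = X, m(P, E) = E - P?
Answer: -216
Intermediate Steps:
S = 9 (S = (-1 + 5) + (4 - 1*(-1)) = 4 + (4 + 1) = 4 + 5 = 9)
U(25, -24)*S = -24*9 = -216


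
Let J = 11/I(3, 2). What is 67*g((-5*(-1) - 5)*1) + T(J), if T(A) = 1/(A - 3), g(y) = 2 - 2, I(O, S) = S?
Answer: 2/5 ≈ 0.40000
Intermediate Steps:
J = 11/2 ≈ 5.5000
g(y) = 0
T(A) = 1/(-3 + A)
67*g((-5*(-1) - 5)*1) + T(J) = 67*0 + 1/(-3 + 11/2) = 0 + 1/(5/2) = 0 + 2/5 = 2/5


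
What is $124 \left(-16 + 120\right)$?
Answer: $12896$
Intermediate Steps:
$124 \left(-16 + 120\right) = 124 \cdot 104 = 12896$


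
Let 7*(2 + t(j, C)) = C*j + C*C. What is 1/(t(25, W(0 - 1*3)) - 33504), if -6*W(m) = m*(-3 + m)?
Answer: -7/234608 ≈ -2.9837e-5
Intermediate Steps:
W(m) = -m*(-3 + m)/6
t(j, C) = -2 + C**2/7 + C*j/7 (t(j, C) = -2 + (C*j + C*C)/7 = -2 + (C*j + C**2)/7 = -2 + (C**2 + C*j)/7 = -2 + (C**2/7 + C*j/7) = -2 + C**2/7 + C*j/7)
1/(t(25, W(0 - 1*3)) - 33504) = 1/((-2 + ((0 - 1*3)*(3 - (0 - 1*3))/6)**2/7 + (1/7)*((0 - 1*3)*(3 - (0 - 1*3))/6)*25) - 33504) = 1/((-2 + ((0 - 3)*(3 - (0 - 3))/6)**2/7 + (1/7)*((0 - 3)*(3 - (0 - 3))/6)*25) - 33504) = 1/((-2 + ((1/6)*(-3)*(3 - 1*(-3)))**2/7 + (1/7)*((1/6)*(-3)*(3 - 1*(-3)))*25) - 33504) = 1/((-2 + ((1/6)*(-3)*(3 + 3))**2/7 + (1/7)*((1/6)*(-3)*(3 + 3))*25) - 33504) = 1/((-2 + ((1/6)*(-3)*6)**2/7 + (1/7)*((1/6)*(-3)*6)*25) - 33504) = 1/((-2 + (1/7)*(-3)**2 + (1/7)*(-3)*25) - 33504) = 1/((-2 + (1/7)*9 - 75/7) - 33504) = 1/((-2 + 9/7 - 75/7) - 33504) = 1/(-80/7 - 33504) = 1/(-234608/7) = -7/234608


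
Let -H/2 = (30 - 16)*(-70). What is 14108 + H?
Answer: 16068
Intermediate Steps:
H = 1960 (H = -2*(30 - 16)*(-70) = -28*(-70) = -2*(-980) = 1960)
14108 + H = 14108 + 1960 = 16068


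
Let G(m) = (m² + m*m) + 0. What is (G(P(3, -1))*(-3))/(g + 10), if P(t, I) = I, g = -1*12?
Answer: 3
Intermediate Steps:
g = -12
G(m) = 2*m² (G(m) = (m² + m²) + 0 = 2*m² + 0 = 2*m²)
(G(P(3, -1))*(-3))/(g + 10) = ((2*(-1)²)*(-3))/(-12 + 10) = ((2*1)*(-3))/(-2) = (2*(-3))*(-½) = -6*(-½) = 3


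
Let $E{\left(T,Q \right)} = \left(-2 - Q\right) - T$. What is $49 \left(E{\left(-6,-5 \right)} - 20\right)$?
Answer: $-539$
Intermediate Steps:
$E{\left(T,Q \right)} = -2 - Q - T$
$49 \left(E{\left(-6,-5 \right)} - 20\right) = 49 \left(\left(-2 - -5 - -6\right) - 20\right) = 49 \left(\left(-2 + 5 + 6\right) - 20\right) = 49 \left(9 - 20\right) = 49 \left(-11\right) = -539$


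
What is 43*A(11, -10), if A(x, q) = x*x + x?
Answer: 5676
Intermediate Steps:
A(x, q) = x + x**2 (A(x, q) = x**2 + x = x + x**2)
43*A(11, -10) = 43*(11*(1 + 11)) = 43*(11*12) = 43*132 = 5676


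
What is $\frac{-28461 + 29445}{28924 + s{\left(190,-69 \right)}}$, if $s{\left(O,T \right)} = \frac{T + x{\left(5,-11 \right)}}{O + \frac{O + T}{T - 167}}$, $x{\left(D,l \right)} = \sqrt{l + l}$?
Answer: $\frac{1778615906890866}{52280527261000453} - \frac{324525783 i \sqrt{22}}{52280527261000453} \approx 0.034021 - 2.9115 \cdot 10^{-8} i$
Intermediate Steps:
$x{\left(D,l \right)} = \sqrt{2} \sqrt{l}$ ($x{\left(D,l \right)} = \sqrt{2 l} = \sqrt{2} \sqrt{l}$)
$s{\left(O,T \right)} = \frac{T + i \sqrt{22}}{O + \frac{O + T}{-167 + T}}$ ($s{\left(O,T \right)} = \frac{T + \sqrt{2} \sqrt{-11}}{O + \frac{O + T}{T - 167}} = \frac{T + \sqrt{2} i \sqrt{11}}{O + \frac{O + T}{-167 + T}} = \frac{T + i \sqrt{22}}{O + \frac{O + T}{-167 + T}}$)
$\frac{-28461 + 29445}{28924 + s{\left(190,-69 \right)}} = \frac{-28461 + 29445}{28924 + \frac{\left(-69\right)^{2} - -11523 - 167 i \sqrt{22} + i \left(-69\right) \sqrt{22}}{-69 - 31540 + 190 \left(-69\right)}} = \frac{984}{28924 + \frac{4761 + 11523 - 167 i \sqrt{22} - 69 i \sqrt{22}}{-69 - 31540 - 13110}} = \frac{984}{28924 + \frac{16284 - 236 i \sqrt{22}}{-44719}} = \frac{984}{28924 - \frac{16284 - 236 i \sqrt{22}}{44719}} = \frac{984}{28924 - \left(\frac{16284}{44719} - \frac{236 i \sqrt{22}}{44719}\right)} = \frac{984}{\frac{1293436072}{44719} + \frac{236 i \sqrt{22}}{44719}}$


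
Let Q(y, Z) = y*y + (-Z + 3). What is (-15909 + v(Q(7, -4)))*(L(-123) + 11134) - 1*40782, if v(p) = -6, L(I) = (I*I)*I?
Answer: 29438459913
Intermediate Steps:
Q(y, Z) = 3 + y² - Z (Q(y, Z) = y² + (3 - Z) = 3 + y² - Z)
L(I) = I³ (L(I) = I²*I = I³)
(-15909 + v(Q(7, -4)))*(L(-123) + 11134) - 1*40782 = (-15909 - 6)*((-123)³ + 11134) - 1*40782 = -15915*(-1860867 + 11134) - 40782 = -15915*(-1849733) - 40782 = 29438500695 - 40782 = 29438459913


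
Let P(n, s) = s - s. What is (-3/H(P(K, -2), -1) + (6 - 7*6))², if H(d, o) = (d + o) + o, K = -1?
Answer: 4761/4 ≈ 1190.3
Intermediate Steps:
P(n, s) = 0
H(d, o) = d + 2*o
(-3/H(P(K, -2), -1) + (6 - 7*6))² = (-3/(0 + 2*(-1)) + (6 - 7*6))² = (-3/(0 - 2) + (6 - 42))² = (-3/(-2) - 36)² = (-½*(-3) - 36)² = (3/2 - 36)² = (-69/2)² = 4761/4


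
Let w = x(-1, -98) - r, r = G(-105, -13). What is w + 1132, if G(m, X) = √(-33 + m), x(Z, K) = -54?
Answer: 1078 - I*√138 ≈ 1078.0 - 11.747*I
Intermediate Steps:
r = I*√138 (r = √(-33 - 105) = √(-138) = I*√138 ≈ 11.747*I)
w = -54 - I*√138 ≈ -54.0 - 11.747*I
w + 1132 = (-54 - I*√138) + 1132 = 1078 - I*√138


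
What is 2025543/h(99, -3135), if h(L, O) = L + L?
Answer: 675181/66 ≈ 10230.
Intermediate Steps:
h(L, O) = 2*L
2025543/h(99, -3135) = 2025543/((2*99)) = 2025543/198 = 2025543*(1/198) = 675181/66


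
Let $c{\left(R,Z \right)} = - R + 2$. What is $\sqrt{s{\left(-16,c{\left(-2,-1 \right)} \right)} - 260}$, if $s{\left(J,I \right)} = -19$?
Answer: $3 i \sqrt{31} \approx 16.703 i$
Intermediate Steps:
$c{\left(R,Z \right)} = 2 - R$
$\sqrt{s{\left(-16,c{\left(-2,-1 \right)} \right)} - 260} = \sqrt{-19 - 260} = \sqrt{-279} = 3 i \sqrt{31}$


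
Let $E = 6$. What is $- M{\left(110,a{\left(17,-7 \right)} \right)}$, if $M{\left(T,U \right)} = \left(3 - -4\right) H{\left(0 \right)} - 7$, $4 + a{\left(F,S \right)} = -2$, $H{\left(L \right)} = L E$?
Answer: $7$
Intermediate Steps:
$H{\left(L \right)} = 6 L$ ($H{\left(L \right)} = L 6 = 6 L$)
$a{\left(F,S \right)} = -6$ ($a{\left(F,S \right)} = -4 - 2 = -6$)
$M{\left(T,U \right)} = -7$ ($M{\left(T,U \right)} = \left(3 - -4\right) 6 \cdot 0 - 7 = \left(3 + 4\right) 0 - 7 = 7 \cdot 0 - 7 = 0 - 7 = -7$)
$- M{\left(110,a{\left(17,-7 \right)} \right)} = \left(-1\right) \left(-7\right) = 7$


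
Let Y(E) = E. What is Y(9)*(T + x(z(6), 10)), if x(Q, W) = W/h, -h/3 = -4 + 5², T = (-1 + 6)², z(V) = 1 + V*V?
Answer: 1565/7 ≈ 223.57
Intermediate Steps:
z(V) = 1 + V²
T = 25 (T = 5² = 25)
h = -63 (h = -3*(-4 + 5²) = -3*(-4 + 25) = -3*21 = -63)
x(Q, W) = -W/63 (x(Q, W) = W/(-63) = W*(-1/63) = -W/63)
Y(9)*(T + x(z(6), 10)) = 9*(25 - 1/63*10) = 9*(25 - 10/63) = 9*(1565/63) = 1565/7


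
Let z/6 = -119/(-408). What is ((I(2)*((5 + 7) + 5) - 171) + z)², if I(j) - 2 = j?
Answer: 164025/16 ≈ 10252.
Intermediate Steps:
I(j) = 2 + j
z = 7/4 (z = 6*(-119/(-408)) = 6*(-119*(-1/408)) = 6*(7/24) = 7/4 ≈ 1.7500)
((I(2)*((5 + 7) + 5) - 171) + z)² = (((2 + 2)*((5 + 7) + 5) - 171) + 7/4)² = ((4*(12 + 5) - 171) + 7/4)² = ((4*17 - 171) + 7/4)² = ((68 - 171) + 7/4)² = (-103 + 7/4)² = (-405/4)² = 164025/16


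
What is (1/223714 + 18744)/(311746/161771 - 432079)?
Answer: -678353560549307/15637058300025382 ≈ -0.043381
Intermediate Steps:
(1/223714 + 18744)/(311746/161771 - 432079) = (1/223714 + 18744)/(311746*(1/161771) - 432079) = 4193295217/(223714*(311746/161771 - 432079)) = 4193295217/(223714*(-69897540163/161771)) = (4193295217/223714)*(-161771/69897540163) = -678353560549307/15637058300025382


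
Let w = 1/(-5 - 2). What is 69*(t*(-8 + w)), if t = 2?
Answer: -7866/7 ≈ -1123.7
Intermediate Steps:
w = -⅐ (w = 1/(-7) = -⅐ ≈ -0.14286)
69*(t*(-8 + w)) = 69*(2*(-8 - ⅐)) = 69*(2*(-57/7)) = 69*(-114/7) = -7866/7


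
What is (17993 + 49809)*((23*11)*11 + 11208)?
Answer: 948617782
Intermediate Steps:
(17993 + 49809)*((23*11)*11 + 11208) = 67802*(253*11 + 11208) = 67802*(2783 + 11208) = 67802*13991 = 948617782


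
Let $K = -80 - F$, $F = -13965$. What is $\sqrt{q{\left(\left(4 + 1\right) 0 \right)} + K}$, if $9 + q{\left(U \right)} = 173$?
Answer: $3 \sqrt{1561} \approx 118.53$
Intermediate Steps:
$K = 13885$ ($K = -80 - -13965 = -80 + 13965 = 13885$)
$q{\left(U \right)} = 164$ ($q{\left(U \right)} = -9 + 173 = 164$)
$\sqrt{q{\left(\left(4 + 1\right) 0 \right)} + K} = \sqrt{164 + 13885} = \sqrt{14049} = 3 \sqrt{1561}$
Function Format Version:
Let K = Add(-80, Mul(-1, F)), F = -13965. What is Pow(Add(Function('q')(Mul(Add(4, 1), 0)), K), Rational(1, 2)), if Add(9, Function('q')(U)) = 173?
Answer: Mul(3, Pow(1561, Rational(1, 2))) ≈ 118.53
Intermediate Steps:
K = 13885 (K = Add(-80, Mul(-1, -13965)) = Add(-80, 13965) = 13885)
Function('q')(U) = 164 (Function('q')(U) = Add(-9, 173) = 164)
Pow(Add(Function('q')(Mul(Add(4, 1), 0)), K), Rational(1, 2)) = Pow(Add(164, 13885), Rational(1, 2)) = Pow(14049, Rational(1, 2)) = Mul(3, Pow(1561, Rational(1, 2)))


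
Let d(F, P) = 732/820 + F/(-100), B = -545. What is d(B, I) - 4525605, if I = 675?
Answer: -3710990899/820 ≈ -4.5256e+6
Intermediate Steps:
d(F, P) = 183/205 - F/100 (d(F, P) = 732*(1/820) + F*(-1/100) = 183/205 - F/100)
d(B, I) - 4525605 = (183/205 - 1/100*(-545)) - 4525605 = (183/205 + 109/20) - 4525605 = 5201/820 - 4525605 = -3710990899/820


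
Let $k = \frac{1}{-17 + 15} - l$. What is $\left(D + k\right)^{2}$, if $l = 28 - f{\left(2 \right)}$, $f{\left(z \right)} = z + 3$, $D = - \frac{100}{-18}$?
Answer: $\frac{104329}{324} \approx 322.0$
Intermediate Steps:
$D = \frac{50}{9}$ ($D = \left(-100\right) \left(- \frac{1}{18}\right) = \frac{50}{9} \approx 5.5556$)
$f{\left(z \right)} = 3 + z$
$l = 23$ ($l = 28 - \left(3 + 2\right) = 28 - 5 = 23$)
$k = - \frac{47}{2}$ ($k = \frac{1}{-17 + 15} - 23 = \frac{1}{-2} - 23 = - \frac{1}{2} - 23 = - \frac{47}{2} \approx -23.5$)
$\left(D + k\right)^{2} = \left(\frac{50}{9} - \frac{47}{2}\right)^{2} = \left(- \frac{323}{18}\right)^{2} = \frac{104329}{324}$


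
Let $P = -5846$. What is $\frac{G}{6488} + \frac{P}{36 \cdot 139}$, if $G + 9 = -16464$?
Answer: $- \frac{30089935}{8116488} \approx -3.7073$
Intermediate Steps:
$G = -16473$ ($G = -9 - 16464 = -16473$)
$\frac{G}{6488} + \frac{P}{36 \cdot 139} = - \frac{16473}{6488} - \frac{5846}{36 \cdot 139} = \left(-16473\right) \frac{1}{6488} - \frac{5846}{5004} = - \frac{16473}{6488} - \frac{2923}{2502} = - \frac{30089935}{8116488}$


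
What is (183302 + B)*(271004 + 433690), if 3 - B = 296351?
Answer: -79662837924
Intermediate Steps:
B = -296348 (B = 3 - 1*296351 = 3 - 296351 = -296348)
(183302 + B)*(271004 + 433690) = (183302 - 296348)*(271004 + 433690) = -113046*704694 = -79662837924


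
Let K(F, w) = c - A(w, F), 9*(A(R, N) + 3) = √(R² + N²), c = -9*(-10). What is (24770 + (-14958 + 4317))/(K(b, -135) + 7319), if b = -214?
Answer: 8482655988/4449893243 + 127161*√64021/4449893243 ≈ 1.9135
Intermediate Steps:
c = 90
A(R, N) = -3 + √(N² + R²)/9 (A(R, N) = -3 + √(R² + N²)/9 = -3 + √(N² + R²)/9)
K(F, w) = 93 - √(F² + w²)/9 (K(F, w) = 90 - (-3 + √(F² + w²)/9) = 90 + (3 - √(F² + w²)/9) = 93 - √(F² + w²)/9)
(24770 + (-14958 + 4317))/(K(b, -135) + 7319) = (24770 + (-14958 + 4317))/((93 - √((-214)² + (-135)²)/9) + 7319) = (24770 - 10641)/((93 - √(45796 + 18225)/9) + 7319) = 14129/((93 - √64021/9) + 7319) = 14129/(7412 - √64021/9)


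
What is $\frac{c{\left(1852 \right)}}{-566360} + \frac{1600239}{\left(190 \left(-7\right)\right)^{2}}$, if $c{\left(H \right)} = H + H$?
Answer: $\frac{22493983861}{25045855100} \approx 0.89811$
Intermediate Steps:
$c{\left(H \right)} = 2 H$
$\frac{c{\left(1852 \right)}}{-566360} + \frac{1600239}{\left(190 \left(-7\right)\right)^{2}} = \frac{2 \cdot 1852}{-566360} + \frac{1600239}{\left(190 \left(-7\right)\right)^{2}} = 3704 \left(- \frac{1}{566360}\right) + \frac{1600239}{\left(-1330\right)^{2}} = - \frac{463}{70795} + \frac{1600239}{1768900} = \frac{22493983861}{25045855100}$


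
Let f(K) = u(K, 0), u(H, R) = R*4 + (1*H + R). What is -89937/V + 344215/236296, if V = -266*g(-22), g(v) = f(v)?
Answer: -4809351793/345701048 ≈ -13.912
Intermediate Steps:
u(H, R) = H + 5*R (u(H, R) = 4*R + (H + R) = H + 5*R)
f(K) = K (f(K) = K + 5*0 = K + 0 = K)
g(v) = v
V = 5852 (V = -266*(-22) = 5852)
-89937/V + 344215/236296 = -89937/5852 + 344215/236296 = -4809351793/345701048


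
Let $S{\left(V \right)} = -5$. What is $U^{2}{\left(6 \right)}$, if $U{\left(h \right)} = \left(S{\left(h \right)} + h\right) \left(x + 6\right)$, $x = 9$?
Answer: $225$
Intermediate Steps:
$U{\left(h \right)} = -75 + 15 h$ ($U{\left(h \right)} = \left(-5 + h\right) \left(9 + 6\right) = \left(-5 + h\right) 15 = -75 + 15 h$)
$U^{2}{\left(6 \right)} = \left(-75 + 15 \cdot 6\right)^{2} = \left(-75 + 90\right)^{2} = 15^{2} = 225$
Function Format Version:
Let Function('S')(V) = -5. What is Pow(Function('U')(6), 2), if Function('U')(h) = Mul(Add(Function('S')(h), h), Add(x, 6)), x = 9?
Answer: 225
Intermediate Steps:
Function('U')(h) = Add(-75, Mul(15, h)) (Function('U')(h) = Mul(Add(-5, h), Add(9, 6)) = Mul(Add(-5, h), 15) = Add(-75, Mul(15, h)))
Pow(Function('U')(6), 2) = Pow(Add(-75, Mul(15, 6)), 2) = Pow(Add(-75, 90), 2) = Pow(15, 2) = 225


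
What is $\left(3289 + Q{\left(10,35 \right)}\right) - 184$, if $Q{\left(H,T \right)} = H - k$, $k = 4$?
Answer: $3111$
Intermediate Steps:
$Q{\left(H,T \right)} = -4 + H$ ($Q{\left(H,T \right)} = H - 4 = -4 + H$)
$\left(3289 + Q{\left(10,35 \right)}\right) - 184 = \left(3289 + \left(-4 + 10\right)\right) - 184 = \left(3289 + 6\right) - 184 = 3295 - 184 = 3111$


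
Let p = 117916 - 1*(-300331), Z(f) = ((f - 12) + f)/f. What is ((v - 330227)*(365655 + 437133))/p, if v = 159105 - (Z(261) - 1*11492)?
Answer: -195598310320/638377 ≈ -3.0640e+5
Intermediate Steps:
Z(f) = (-12 + 2*f)/f (Z(f) = ((-12 + f) + f)/f = (-12 + 2*f)/f)
p = 418247 (p = 117916 + 300331 = 418247)
v = 14841769/87 (v = 159105 - ((2 - 12/261) - 1*11492) = 159105 - ((2 - 12*1/261) - 11492) = 159105 - ((2 - 4/87) - 11492) = 159105 - (170/87 - 11492) = 159105 - 1*(-999634/87) = 159105 + 999634/87 = 14841769/87 ≈ 1.7060e+5)
((v - 330227)*(365655 + 437133))/p = ((14841769/87 - 330227)*(365655 + 437133))/418247 = -13887980/87*802788*(1/418247) = -3716367896080/29*1/418247 = -195598310320/638377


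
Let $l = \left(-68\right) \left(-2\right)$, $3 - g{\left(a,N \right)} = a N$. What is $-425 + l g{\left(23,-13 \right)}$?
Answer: $40647$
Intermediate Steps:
$g{\left(a,N \right)} = 3 - N a$ ($g{\left(a,N \right)} = 3 - a N = 3 - N a$)
$l = 136$
$-425 + l g{\left(23,-13 \right)} = -425 + 136 \left(3 - \left(-13\right) 23\right) = -425 + 136 \left(3 + 299\right) = -425 + 136 \cdot 302 = -425 + 41072 = 40647$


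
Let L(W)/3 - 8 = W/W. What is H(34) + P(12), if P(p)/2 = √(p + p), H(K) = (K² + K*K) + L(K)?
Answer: 2339 + 4*√6 ≈ 2348.8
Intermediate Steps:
L(W) = 27 (L(W) = 24 + 3*(W/W) = 24 + 3*1 = 24 + 3 = 27)
H(K) = 27 + 2*K² (H(K) = (K² + K*K) + 27 = (K² + K²) + 27 = 2*K² + 27 = 27 + 2*K²)
P(p) = 2*√2*√p (P(p) = 2*√(p + p) = 2*√(2*p) = 2*(√2*√p) = 2*√2*√p)
H(34) + P(12) = (27 + 2*34²) + 2*√2*√12 = (27 + 2*1156) + 2*√2*(2*√3) = (27 + 2312) + 4*√6 = 2339 + 4*√6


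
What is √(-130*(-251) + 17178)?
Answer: 4*√3113 ≈ 223.18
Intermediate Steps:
√(-130*(-251) + 17178) = √(32630 + 17178) = √49808 = 4*√3113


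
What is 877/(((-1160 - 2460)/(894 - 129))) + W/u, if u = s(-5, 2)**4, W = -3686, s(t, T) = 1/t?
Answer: -1668049181/724 ≈ -2.3039e+6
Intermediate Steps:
u = 1/625 (u = (1/(-5))**4 = (-1/5)**4 = 1/625 ≈ 0.0016000)
877/(((-1160 - 2460)/(894 - 129))) + W/u = 877/(((-1160 - 2460)/(894 - 129))) - 3686/1/625 = 877/((-3620/765)) - 3686*625 = 877/((-3620*1/765)) - 2303750 = 877/(-724/153) - 2303750 = 877*(-153/724) - 2303750 = -134181/724 - 2303750 = -1668049181/724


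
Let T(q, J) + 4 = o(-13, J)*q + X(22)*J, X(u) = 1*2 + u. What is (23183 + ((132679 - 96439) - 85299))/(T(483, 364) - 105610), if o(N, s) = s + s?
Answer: -12938/127373 ≈ -0.10158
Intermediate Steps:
X(u) = 2 + u
o(N, s) = 2*s
T(q, J) = -4 + 24*J + 2*J*q (T(q, J) = -4 + ((2*J)*q + (2 + 22)*J) = -4 + (2*J*q + 24*J) = -4 + (24*J + 2*J*q) = -4 + 24*J + 2*J*q)
(23183 + ((132679 - 96439) - 85299))/(T(483, 364) - 105610) = (23183 + ((132679 - 96439) - 85299))/((-4 + 24*364 + 2*364*483) - 105610) = (23183 + (36240 - 85299))/((-4 + 8736 + 351624) - 105610) = (23183 - 49059)/(360356 - 105610) = -25876/254746 = -25876*1/254746 = -12938/127373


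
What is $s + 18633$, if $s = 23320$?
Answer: $41953$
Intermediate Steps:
$s + 18633 = 23320 + 18633 = 41953$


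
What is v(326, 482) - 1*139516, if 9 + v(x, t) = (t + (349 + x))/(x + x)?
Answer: -90969143/652 ≈ -1.3952e+5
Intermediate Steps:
v(x, t) = -9 + (349 + t + x)/(2*x) (v(x, t) = -9 + (t + (349 + x))/(x + x) = -9 + (349 + t + x)/((2*x)) = -9 + (349 + t + x)*(1/(2*x)) = -9 + (349 + t + x)/(2*x))
v(326, 482) - 1*139516 = (½)*(349 + 482 - 17*326)/326 - 1*139516 = (½)*(1/326)*(349 + 482 - 5542) - 139516 = (½)*(1/326)*(-4711) - 139516 = -4711/652 - 139516 = -90969143/652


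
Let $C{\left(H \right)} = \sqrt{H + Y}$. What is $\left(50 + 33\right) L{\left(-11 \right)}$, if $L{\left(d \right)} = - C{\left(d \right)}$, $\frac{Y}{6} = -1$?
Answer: $- 83 i \sqrt{17} \approx - 342.22 i$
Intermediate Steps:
$Y = -6$ ($Y = 6 \left(-1\right) = -6$)
$C{\left(H \right)} = \sqrt{-6 + H}$ ($C{\left(H \right)} = \sqrt{H - 6} = \sqrt{-6 + H}$)
$L{\left(d \right)} = - \sqrt{-6 + d}$
$\left(50 + 33\right) L{\left(-11 \right)} = \left(50 + 33\right) \left(- \sqrt{-6 - 11}\right) = 83 \left(- \sqrt{-17}\right) = 83 \left(- i \sqrt{17}\right) = - 83 i \sqrt{17}$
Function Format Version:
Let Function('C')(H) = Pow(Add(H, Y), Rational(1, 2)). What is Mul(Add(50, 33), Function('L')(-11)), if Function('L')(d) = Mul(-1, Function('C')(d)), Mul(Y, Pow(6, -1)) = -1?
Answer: Mul(-83, I, Pow(17, Rational(1, 2))) ≈ Mul(-342.22, I)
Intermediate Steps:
Y = -6 (Y = Mul(6, -1) = -6)
Function('C')(H) = Pow(Add(-6, H), Rational(1, 2)) (Function('C')(H) = Pow(Add(H, -6), Rational(1, 2)) = Pow(Add(-6, H), Rational(1, 2)))
Function('L')(d) = Mul(-1, Pow(Add(-6, d), Rational(1, 2)))
Mul(Add(50, 33), Function('L')(-11)) = Mul(Add(50, 33), Mul(-1, Pow(Add(-6, -11), Rational(1, 2)))) = Mul(83, Mul(-1, Pow(-17, Rational(1, 2)))) = Mul(83, Mul(-1, Mul(I, Pow(17, Rational(1, 2))))) = Mul(83, Mul(-1, I, Pow(17, Rational(1, 2)))) = Mul(-83, I, Pow(17, Rational(1, 2)))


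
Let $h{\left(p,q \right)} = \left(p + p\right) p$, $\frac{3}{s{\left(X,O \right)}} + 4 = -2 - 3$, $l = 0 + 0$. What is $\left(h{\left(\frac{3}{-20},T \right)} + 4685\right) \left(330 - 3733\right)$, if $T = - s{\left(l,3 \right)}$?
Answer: $- \frac{3188641627}{200} \approx -1.5943 \cdot 10^{7}$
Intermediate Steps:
$l = 0$
$s{\left(X,O \right)} = - \frac{1}{3}$ ($s{\left(X,O \right)} = \frac{3}{-4 - 5} = \frac{3}{-9} = 3 \left(- \frac{1}{9}\right) = - \frac{1}{3}$)
$T = \frac{1}{3}$ ($T = \left(-1\right) \left(- \frac{1}{3}\right) = \frac{1}{3} \approx 0.33333$)
$h{\left(p,q \right)} = 2 p^{2}$ ($h{\left(p,q \right)} = 2 p p = 2 p^{2}$)
$\left(h{\left(\frac{3}{-20},T \right)} + 4685\right) \left(330 - 3733\right) = \left(2 \left(\frac{3}{-20}\right)^{2} + 4685\right) \left(330 - 3733\right) = \left(2 \left(3 \left(- \frac{1}{20}\right)\right)^{2} + 4685\right) \left(-3403\right) = \left(2 \left(- \frac{3}{20}\right)^{2} + 4685\right) \left(-3403\right) = \left(2 \cdot \frac{9}{400} + 4685\right) \left(-3403\right) = \left(\frac{9}{200} + 4685\right) \left(-3403\right) = \frac{937009}{200} \left(-3403\right) = - \frac{3188641627}{200}$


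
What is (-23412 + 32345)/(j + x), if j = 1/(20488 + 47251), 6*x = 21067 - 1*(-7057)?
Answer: 1815337461/952545821 ≈ 1.9058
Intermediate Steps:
x = 14062/3 (x = (21067 - 1*(-7057))/6 = (21067 + 7057)/6 = (1/6)*28124 = 14062/3 ≈ 4687.3)
j = 1/67739 ≈ 1.4763e-5
(-23412 + 32345)/(j + x) = (-23412 + 32345)/(1/67739 + 14062/3) = 8933/(952545821/203217) = 8933*(203217/952545821) = 1815337461/952545821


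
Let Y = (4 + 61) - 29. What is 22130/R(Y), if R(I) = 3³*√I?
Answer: 11065/81 ≈ 136.60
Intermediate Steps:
Y = 36 (Y = 65 - 29 = 36)
R(I) = 27*√I
22130/R(Y) = 22130/((27*√36)) = 22130/((27*6)) = 22130/162 = 22130*(1/162) = 11065/81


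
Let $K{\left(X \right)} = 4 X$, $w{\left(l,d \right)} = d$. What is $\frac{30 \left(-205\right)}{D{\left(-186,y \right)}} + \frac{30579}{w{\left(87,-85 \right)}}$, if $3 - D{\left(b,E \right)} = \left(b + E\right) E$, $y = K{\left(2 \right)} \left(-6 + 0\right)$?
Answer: $- \frac{114282947}{318155} \approx -359.21$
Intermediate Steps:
$y = -48$ ($y = 4 \cdot 2 \left(-6 + 0\right) = 8 \left(-6\right) = -48$)
$D{\left(b,E \right)} = 3 - E \left(E + b\right)$ ($D{\left(b,E \right)} = 3 - \left(b + E\right) E = 3 - \left(E + b\right) E = 3 - E \left(E + b\right)$)
$\frac{30 \left(-205\right)}{D{\left(-186,y \right)}} + \frac{30579}{w{\left(87,-85 \right)}} = \frac{30 \left(-205\right)}{3 - \left(-48\right)^{2} - \left(-48\right) \left(-186\right)} + \frac{30579}{-85} = - \frac{6150}{3 - 2304 - 8928} + 30579 \left(- \frac{1}{85}\right) = - \frac{6150}{3 - 2304 - 8928} - \frac{30579}{85} = - \frac{6150}{-11229} - \frac{30579}{85} = \left(-6150\right) \left(- \frac{1}{11229}\right) - \frac{30579}{85} = \frac{2050}{3743} - \frac{30579}{85} = - \frac{114282947}{318155}$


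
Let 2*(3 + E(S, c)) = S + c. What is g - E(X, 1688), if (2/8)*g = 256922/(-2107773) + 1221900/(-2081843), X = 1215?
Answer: -12737070865723751/8776104931278 ≈ -1451.3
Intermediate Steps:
E(S, c) = -3 + S/2 + c/2 (E(S, c) = -3 + (S + c)/2 = -3 + (S/2 + c/2) = -3 + S/2 + c/2)
g = -12441436383784/4388052465639 (g = 4*(256922/(-2107773) + 1221900/(-2081843)) = 4*(256922*(-1/2107773) + 1221900*(-1/2081843)) = 4*(-256922/2107773 - 1221900/2081843) = 4*(-3110359095946/4388052465639) = -12441436383784/4388052465639 ≈ -2.8353)
g - E(X, 1688) = -12441436383784/4388052465639 - (-3 + (½)*1215 + (½)*1688) = -12441436383784/4388052465639 - (-3 + 1215/2 + 844) = -12441436383784/4388052465639 - 1*2897/2 = -12441436383784/4388052465639 - 2897/2 = -12737070865723751/8776104931278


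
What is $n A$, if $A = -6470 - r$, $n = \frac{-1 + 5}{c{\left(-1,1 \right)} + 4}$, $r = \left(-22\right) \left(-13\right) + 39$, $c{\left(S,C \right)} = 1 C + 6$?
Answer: $- \frac{27180}{11} \approx -2470.9$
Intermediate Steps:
$c{\left(S,C \right)} = 6 + C$ ($c{\left(S,C \right)} = C + 6 = 6 + C$)
$r = 325$ ($r = 286 + 39 = 325$)
$n = \frac{4}{11}$ ($n = \frac{-1 + 5}{\left(6 + 1\right) + 4} = \frac{4}{7 + 4} = \frac{4}{11} \approx 0.36364$)
$A = -6795$ ($A = -6470 - 325 = -6795$)
$n A = \frac{4}{11} \left(-6795\right) = - \frac{27180}{11}$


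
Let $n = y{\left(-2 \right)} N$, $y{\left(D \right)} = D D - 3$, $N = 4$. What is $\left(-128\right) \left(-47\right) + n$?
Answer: $6020$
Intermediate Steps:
$y{\left(D \right)} = -3 + D^{2}$ ($y{\left(D \right)} = D^{2} - 3 = -3 + D^{2}$)
$n = 4$ ($n = \left(-3 + \left(-2\right)^{2}\right) 4 = \left(-3 + 4\right) 4 = 1 \cdot 4 = 4$)
$\left(-128\right) \left(-47\right) + n = \left(-128\right) \left(-47\right) + 4 = 6016 + 4 = 6020$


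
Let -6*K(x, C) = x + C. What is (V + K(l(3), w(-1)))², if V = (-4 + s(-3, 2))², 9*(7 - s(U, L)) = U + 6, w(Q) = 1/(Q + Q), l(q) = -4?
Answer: 80089/1296 ≈ 61.797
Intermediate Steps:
w(Q) = 1/(2*Q)
K(x, C) = -C/6 - x/6 (K(x, C) = -(x + C)/6 = -(C + x)/6 = -C/6 - x/6)
s(U, L) = 19/3 - U/9 (s(U, L) = 7 - (U + 6)/9 = 7 - (6 + U)/9 = 7 + (-⅔ - U/9) = 19/3 - U/9)
V = 64/9 (V = (-4 + (19/3 - ⅑*(-3)))² = (-4 + (19/3 + ⅓))² = (-4 + 20/3)² = (8/3)² = 64/9 ≈ 7.1111)
(V + K(l(3), w(-1)))² = (64/9 + (-1/(12*(-1)) - ⅙*(-4)))² = (64/9 + (-(-1)/12 + ⅔))² = (64/9 + (-⅙*(-½) + ⅔))² = (64/9 + (1/12 + ⅔))² = (64/9 + ¾)² = (283/36)² = 80089/1296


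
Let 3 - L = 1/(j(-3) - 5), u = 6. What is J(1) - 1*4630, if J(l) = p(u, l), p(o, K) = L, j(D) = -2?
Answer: -32388/7 ≈ -4626.9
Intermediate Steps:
L = 22/7 (L = 3 - 1/(-2 - 5) = 3 - 1/(-7) = 3 - 1*(-⅐) = 3 + ⅐ = 22/7 ≈ 3.1429)
p(o, K) = 22/7
J(l) = 22/7
J(1) - 1*4630 = 22/7 - 1*4630 = 22/7 - 4630 = -32388/7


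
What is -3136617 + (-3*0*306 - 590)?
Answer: -3137207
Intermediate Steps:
-3136617 + (-3*0*306 - 590) = -3136617 + (0*306 - 590) = -3136617 + (0 - 590) = -3136617 - 590 = -3137207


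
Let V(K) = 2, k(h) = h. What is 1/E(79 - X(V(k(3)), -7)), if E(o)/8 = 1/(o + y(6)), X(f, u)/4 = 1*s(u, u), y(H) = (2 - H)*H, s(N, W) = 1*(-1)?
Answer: 59/8 ≈ 7.3750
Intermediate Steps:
s(N, W) = -1
y(H) = H*(2 - H)
X(f, u) = -4 (X(f, u) = 4*(1*(-1)) = 4*(-1) = -4)
E(o) = 8/(-24 + o) (E(o) = 8/(o + 6*(2 - 1*6)) = 8/(o + 6*(2 - 6)) = 8/(o + 6*(-4)) = 8/(o - 24) = 8/(-24 + o))
1/E(79 - X(V(k(3)), -7)) = 1/(8/(-24 + (79 - 1*(-4)))) = 1/(8/(-24 + (79 + 4))) = 1/(8/(-24 + 83)) = 1/(8/59) = 59/8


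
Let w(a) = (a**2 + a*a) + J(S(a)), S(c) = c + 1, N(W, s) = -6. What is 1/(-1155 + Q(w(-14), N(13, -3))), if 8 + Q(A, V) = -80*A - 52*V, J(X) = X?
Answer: -1/31171 ≈ -3.2081e-5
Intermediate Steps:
S(c) = 1 + c
w(a) = 1 + a + 2*a**2 (w(a) = (a**2 + a*a) + (1 + a) = (a**2 + a**2) + (1 + a) = 2*a**2 + (1 + a) = 1 + a + 2*a**2)
Q(A, V) = -8 - 80*A - 52*V (Q(A, V) = -8 + (-80*A - 52*V) = -8 - 80*A - 52*V)
1/(-1155 + Q(w(-14), N(13, -3))) = 1/(-1155 + (-8 - 80*(1 - 14 + 2*(-14)**2) - 52*(-6))) = 1/(-1155 + (-8 - 80*(1 - 14 + 2*196) + 312)) = 1/(-1155 + (-8 - 80*(1 - 14 + 392) + 312)) = 1/(-1155 + (-8 - 80*379 + 312)) = 1/(-1155 + (-8 - 30320 + 312)) = 1/(-1155 - 30016) = 1/(-31171) = -1/31171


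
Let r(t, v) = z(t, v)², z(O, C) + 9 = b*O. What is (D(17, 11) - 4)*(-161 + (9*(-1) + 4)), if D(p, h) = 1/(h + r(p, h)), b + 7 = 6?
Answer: 456002/687 ≈ 663.76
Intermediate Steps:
b = -1 (b = -7 + 6 = -1)
z(O, C) = -9 - O
r(t, v) = (-9 - t)²
D(p, h) = 1/(h + (9 + p)²)
(D(17, 11) - 4)*(-161 + (9*(-1) + 4)) = (1/(11 + (9 + 17)²) - 4)*(-161 + (9*(-1) + 4)) = (1/(11 + 26²) - 4)*(-161 + (-9 + 4)) = (1/(11 + 676) - 4)*(-161 - 5) = (1/687 - 4)*(-166) = -2747/687*(-166) = 456002/687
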